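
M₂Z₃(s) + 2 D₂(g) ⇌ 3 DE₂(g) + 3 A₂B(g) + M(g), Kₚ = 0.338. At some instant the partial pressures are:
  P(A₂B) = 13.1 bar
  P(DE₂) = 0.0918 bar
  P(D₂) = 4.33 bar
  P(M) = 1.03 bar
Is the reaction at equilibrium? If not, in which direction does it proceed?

(M₂Z₃ is a pure solid — omitted from Qₚ.)
Qₚ = P(DE₂)³·P(A₂B)³·P(M) / P(D₂)² = (0.0918)³·(13.1)³·(1.03) / (4.33)² = 0.0955
Qₚ = 0.0955 < Kₚ = 0.338, so the forward reaction proceeds.

in the forward direction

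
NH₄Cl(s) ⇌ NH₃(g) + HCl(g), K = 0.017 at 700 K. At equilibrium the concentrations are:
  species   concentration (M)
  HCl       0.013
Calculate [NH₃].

(NH₄Cl is a pure solid — omitted from K.)
At equilibrium, K = [NH₃]·[HCl] = 0.017.
([NH₃])·(0.013) = 0.017
[NH₃] = 1.31 = 1.3 M

[NH₃] = 1.3 M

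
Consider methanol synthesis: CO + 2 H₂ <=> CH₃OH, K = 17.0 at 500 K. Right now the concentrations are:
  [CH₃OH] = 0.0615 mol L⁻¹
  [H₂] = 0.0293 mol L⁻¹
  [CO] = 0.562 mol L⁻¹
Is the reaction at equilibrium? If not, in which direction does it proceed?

to the left

Q = [CH₃OH] / ([CO]·[H₂]²) = (0.0615) / ((0.562)·(0.0293)²) = 127
Q = 127 > K = 17.0, so the reverse reaction proceeds.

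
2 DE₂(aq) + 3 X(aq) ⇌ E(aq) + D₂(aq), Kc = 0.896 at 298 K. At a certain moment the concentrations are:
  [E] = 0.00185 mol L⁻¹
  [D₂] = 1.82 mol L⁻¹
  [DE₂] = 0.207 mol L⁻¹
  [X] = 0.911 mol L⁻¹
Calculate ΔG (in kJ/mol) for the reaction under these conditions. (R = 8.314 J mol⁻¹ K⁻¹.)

ΔG = -5.34 kJ/mol

Qc = [E]·[D₂] / ([DE₂]²·[X]³) = (0.00185)·(1.82) / ((0.207)²·(0.911)³) = 0.104
ΔG = RT ln(Qc/Kc) = (8.314 J mol⁻¹ K⁻¹)(298 K) × ln(0.104/0.896)
   = (2.478 kJ/mol)(-2.154) = -5.34 kJ/mol
ΔG < 0, so the forward reaction is spontaneous (proceeds forward).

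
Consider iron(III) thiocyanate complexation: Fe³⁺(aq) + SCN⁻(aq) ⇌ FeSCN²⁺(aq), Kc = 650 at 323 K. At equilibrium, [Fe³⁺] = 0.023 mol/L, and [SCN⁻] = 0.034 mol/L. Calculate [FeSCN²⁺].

At equilibrium, Kc = [FeSCN²⁺] / ([Fe³⁺]·[SCN⁻]) = 650.
([FeSCN²⁺]) / ((0.023)·(0.034)) = 650
[FeSCN²⁺] = 0.508 = 0.51 mol/L

[FeSCN²⁺] = 0.51 mol/L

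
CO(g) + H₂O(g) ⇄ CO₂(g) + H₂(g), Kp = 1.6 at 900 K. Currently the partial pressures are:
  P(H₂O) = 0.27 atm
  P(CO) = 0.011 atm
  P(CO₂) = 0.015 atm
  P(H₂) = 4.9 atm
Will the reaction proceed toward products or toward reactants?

reverse (toward reactants)

Qp = P(CO₂)·P(H₂) / (P(CO)·P(H₂O)) = (0.015)·(4.9) / ((0.011)·(0.27)) = 25
Qp = 25 > Kp = 1.6, so the reverse reaction proceeds.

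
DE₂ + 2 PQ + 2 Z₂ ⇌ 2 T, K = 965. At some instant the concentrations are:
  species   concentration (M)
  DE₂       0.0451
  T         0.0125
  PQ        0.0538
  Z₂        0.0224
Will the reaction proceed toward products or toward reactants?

Q = [T]² / ([DE₂]·[PQ]²·[Z₂]²) = (0.0125)² / ((0.0451)·(0.0538)²·(0.0224)²) = 2390
Q = 2390 > K = 965, so the reverse reaction proceeds.

in the reverse direction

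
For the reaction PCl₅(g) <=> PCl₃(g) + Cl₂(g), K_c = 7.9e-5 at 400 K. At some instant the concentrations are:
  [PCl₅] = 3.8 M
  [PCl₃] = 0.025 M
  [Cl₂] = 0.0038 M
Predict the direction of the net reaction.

in the forward direction

Q_c = [PCl₃]·[Cl₂] / [PCl₅] = (0.025)·(0.0038) / (3.8) = 2.5e-5
Q_c = 2.5e-5 < K_c = 7.9e-5, so the forward reaction proceeds.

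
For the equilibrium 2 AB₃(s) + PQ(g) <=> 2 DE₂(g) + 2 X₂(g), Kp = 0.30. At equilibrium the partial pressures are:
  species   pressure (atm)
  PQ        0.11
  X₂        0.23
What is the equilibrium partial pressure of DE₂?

P(DE₂) = 0.79 atm

(AB₃ is a pure solid — omitted from Kp.)
At equilibrium, Kp = P(DE₂)²·P(X₂)² / P(PQ) = 0.30.
(P(DE₂))²·(0.23)² / (0.11) = 0.30
P(DE₂)² = 0.624 ⇒ P(DE₂) = 0.79 atm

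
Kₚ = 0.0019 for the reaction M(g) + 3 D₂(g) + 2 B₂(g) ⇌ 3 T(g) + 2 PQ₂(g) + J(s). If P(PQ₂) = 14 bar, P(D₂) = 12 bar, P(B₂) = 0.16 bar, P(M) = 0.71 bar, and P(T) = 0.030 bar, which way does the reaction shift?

(J is a pure solid — omitted from Qₚ.)
Qₚ = P(T)³·P(PQ₂)² / (P(M)·P(D₂)³·P(B₂)²) = (0.030)³·(14)² / ((0.71)·(12)³·(0.16)²) = 1.7×10⁻⁴
Qₚ = 1.7×10⁻⁴ < Kₚ = 0.0019, so the forward reaction proceeds.

forward (toward products)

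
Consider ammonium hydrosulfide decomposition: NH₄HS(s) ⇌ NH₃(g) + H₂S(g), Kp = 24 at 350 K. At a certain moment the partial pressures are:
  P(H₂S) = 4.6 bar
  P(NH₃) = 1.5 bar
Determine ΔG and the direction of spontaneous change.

(NH₄HS is a pure solid — omitted from Qp.)
Qp = P(NH₃)·P(H₂S) = (1.5)·(4.6) = 6.90
ΔG = RT ln(Qp/Kp) = (8.314 J mol⁻¹ K⁻¹)(350 K) × ln(6.90/24)
   = (2.910 kJ/mol)(-1.247) = -3.63 kJ/mol
ΔG < 0, so the forward reaction is spontaneous (proceeds forward).

ΔG = -3.63 kJ/mol; the forward reaction is spontaneous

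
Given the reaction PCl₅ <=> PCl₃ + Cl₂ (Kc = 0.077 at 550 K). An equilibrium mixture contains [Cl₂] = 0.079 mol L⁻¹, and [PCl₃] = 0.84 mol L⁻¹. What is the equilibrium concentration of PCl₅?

[PCl₅] = 0.86 mol L⁻¹

At equilibrium, Kc = [PCl₃]·[Cl₂] / [PCl₅] = 0.077.
(0.84)·(0.079) / ([PCl₅]) = 0.077
[PCl₅] = 0.862 = 0.86 mol L⁻¹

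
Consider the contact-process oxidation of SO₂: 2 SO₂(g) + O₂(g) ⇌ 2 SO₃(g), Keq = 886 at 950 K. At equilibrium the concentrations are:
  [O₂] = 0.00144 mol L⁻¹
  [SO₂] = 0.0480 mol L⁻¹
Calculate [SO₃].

At equilibrium, Keq = [SO₃]² / ([SO₂]²·[O₂]) = 886.
([SO₃])² / ((0.0480)²·(0.00144)) = 886
[SO₃]² = 0.00294 ⇒ [SO₃] = 0.0542 mol L⁻¹

[SO₃] = 0.0542 mol L⁻¹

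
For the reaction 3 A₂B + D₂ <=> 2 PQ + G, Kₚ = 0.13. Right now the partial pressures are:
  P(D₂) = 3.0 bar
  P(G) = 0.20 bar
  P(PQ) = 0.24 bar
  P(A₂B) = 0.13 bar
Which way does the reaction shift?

Qₚ = P(PQ)²·P(G) / (P(A₂B)³·P(D₂)) = (0.24)²·(0.20) / ((0.13)³·(3.0)) = 1.7
Qₚ = 1.7 > Kₚ = 0.13, so the reverse reaction proceeds.

in the reverse direction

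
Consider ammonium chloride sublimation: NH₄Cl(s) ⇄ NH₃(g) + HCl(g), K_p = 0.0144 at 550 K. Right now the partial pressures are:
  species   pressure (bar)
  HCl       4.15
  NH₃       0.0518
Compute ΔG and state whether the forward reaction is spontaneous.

(NH₄Cl is a pure solid — omitted from Q_p.)
Q_p = P(NH₃)·P(HCl) = (0.0518)·(4.15) = 0.215
ΔG = RT ln(Q_p/K_p) = (8.314 J mol⁻¹ K⁻¹)(550 K) × ln(0.215/0.0144)
   = (4.573 kJ/mol)(2.703) = 12.4 kJ/mol
ΔG > 0, so the forward reaction is non-spontaneous (proceeds in reverse).

ΔG = 12.4 kJ/mol; the forward reaction is non-spontaneous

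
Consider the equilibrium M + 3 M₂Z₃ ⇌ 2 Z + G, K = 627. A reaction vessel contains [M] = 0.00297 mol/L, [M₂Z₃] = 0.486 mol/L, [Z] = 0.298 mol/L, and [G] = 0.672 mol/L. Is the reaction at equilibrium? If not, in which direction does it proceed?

in the forward direction

Q = [Z]²·[G] / ([M]·[M₂Z₃]³) = (0.298)²·(0.672) / ((0.00297)·(0.486)³) = 175
Q = 175 < K = 627, so the forward reaction proceeds.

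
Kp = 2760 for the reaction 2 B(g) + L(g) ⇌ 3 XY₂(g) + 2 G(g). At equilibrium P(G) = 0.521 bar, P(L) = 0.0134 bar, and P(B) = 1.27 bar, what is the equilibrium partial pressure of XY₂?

At equilibrium, Kp = P(XY₂)³·P(G)² / (P(B)²·P(L)) = 2760.
(P(XY₂))³·(0.521)² / ((1.27)²·(0.0134)) = 2760
P(XY₂)³ = 220 ⇒ P(XY₂) = 6.03 bar

P(XY₂) = 6.03 bar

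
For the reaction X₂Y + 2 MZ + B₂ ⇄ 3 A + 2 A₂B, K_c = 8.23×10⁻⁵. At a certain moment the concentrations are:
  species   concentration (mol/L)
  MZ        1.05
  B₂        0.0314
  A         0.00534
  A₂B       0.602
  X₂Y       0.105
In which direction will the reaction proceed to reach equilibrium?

Q_c = [A]³·[A₂B]² / ([X₂Y]·[MZ]²·[B₂]) = (0.00534)³·(0.602)² / ((0.105)·(1.05)²·(0.0314)) = 1.52×10⁻⁵
Q_c = 1.52×10⁻⁵ < K_c = 8.23×10⁻⁵, so the forward reaction proceeds.

toward products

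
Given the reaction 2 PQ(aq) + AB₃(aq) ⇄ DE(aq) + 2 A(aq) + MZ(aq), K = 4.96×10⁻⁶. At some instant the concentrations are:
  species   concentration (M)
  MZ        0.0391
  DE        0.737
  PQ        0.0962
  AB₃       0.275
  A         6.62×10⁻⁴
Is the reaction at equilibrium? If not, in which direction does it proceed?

no net change (already at equilibrium)

Q = [DE]·[A]²·[MZ] / ([PQ]²·[AB₃]) = (0.737)·(6.62×10⁻⁴)²·(0.0391) / ((0.0962)²·(0.275)) = 4.96×10⁻⁶
Q = 4.96×10⁻⁶ = K, so the system is already at equilibrium.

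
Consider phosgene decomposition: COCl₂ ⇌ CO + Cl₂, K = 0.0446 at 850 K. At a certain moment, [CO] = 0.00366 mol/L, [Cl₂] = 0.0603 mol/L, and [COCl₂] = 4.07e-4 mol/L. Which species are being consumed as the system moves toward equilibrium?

Q = [CO]·[Cl₂] / [COCl₂] = (0.00366)·(0.0603) / (4.07e-4) = 0.542
Q = 0.542 > K = 0.0446: net reverse reaction.

CO, Cl₂ (products)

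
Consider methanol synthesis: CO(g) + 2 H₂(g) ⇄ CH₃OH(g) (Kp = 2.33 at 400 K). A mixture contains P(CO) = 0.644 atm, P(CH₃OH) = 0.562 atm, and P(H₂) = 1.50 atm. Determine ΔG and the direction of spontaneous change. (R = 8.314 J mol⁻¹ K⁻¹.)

Qp = P(CH₃OH) / (P(CO)·P(H₂)²) = (0.562) / ((0.644)·(1.50)²) = 0.388
ΔG = RT ln(Qp/Kp) = (8.314 J mol⁻¹ K⁻¹)(400 K) × ln(0.388/2.33)
   = (3.326 kJ/mol)(-1.793) = -5.96 kJ/mol
ΔG < 0, so the forward reaction is spontaneous (proceeds forward).

ΔG = -5.96 kJ/mol; the forward reaction is spontaneous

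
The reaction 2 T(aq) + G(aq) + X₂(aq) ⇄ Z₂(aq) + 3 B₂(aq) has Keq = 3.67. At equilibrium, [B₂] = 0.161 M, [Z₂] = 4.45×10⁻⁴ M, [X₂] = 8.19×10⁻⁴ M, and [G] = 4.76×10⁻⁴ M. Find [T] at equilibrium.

At equilibrium, Keq = [Z₂]·[B₂]³ / ([T]²·[G]·[X₂]) = 3.67.
(4.45×10⁻⁴)·(0.161)³ / (([T])²·(4.76×10⁻⁴)·(8.19×10⁻⁴)) = 3.67
[T]² = 1.30 ⇒ [T] = 1.14 M

[T] = 1.14 M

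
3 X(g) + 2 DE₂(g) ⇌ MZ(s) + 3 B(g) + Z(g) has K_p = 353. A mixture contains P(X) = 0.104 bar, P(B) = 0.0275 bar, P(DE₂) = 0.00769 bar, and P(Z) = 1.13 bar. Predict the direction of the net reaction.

neither direction; the system is at equilibrium

(MZ is a pure solid — omitted from Q_p.)
Q_p = P(B)³·P(Z) / (P(X)³·P(DE₂)²) = (0.0275)³·(1.13) / ((0.104)³·(0.00769)²) = 353
Q_p = 353 = K_p, so the system is already at equilibrium.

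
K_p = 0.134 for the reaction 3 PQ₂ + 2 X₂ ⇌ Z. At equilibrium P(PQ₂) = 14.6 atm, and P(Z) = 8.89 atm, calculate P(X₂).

At equilibrium, K_p = P(Z) / (P(PQ₂)³·P(X₂)²) = 0.134.
(8.89) / ((14.6)³·(P(X₂))²) = 0.134
P(X₂)² = 0.0213 ⇒ P(X₂) = 0.146 atm

P(X₂) = 0.146 atm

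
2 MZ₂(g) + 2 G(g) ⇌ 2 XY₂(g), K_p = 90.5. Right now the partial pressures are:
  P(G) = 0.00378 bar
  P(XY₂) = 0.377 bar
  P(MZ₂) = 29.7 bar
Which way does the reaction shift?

toward products

Q_p = P(XY₂)² / (P(MZ₂)²·P(G)²) = (0.377)² / ((29.7)²·(0.00378)²) = 11.3
Q_p = 11.3 < K_p = 90.5, so the forward reaction proceeds.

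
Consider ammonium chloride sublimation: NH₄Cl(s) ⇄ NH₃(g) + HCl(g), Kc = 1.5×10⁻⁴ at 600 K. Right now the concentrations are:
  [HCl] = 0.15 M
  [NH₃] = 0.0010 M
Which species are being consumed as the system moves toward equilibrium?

(NH₄Cl is a pure solid — omitted from Qc.)
Qc = [NH₃]·[HCl] = (0.0010)·(0.15) = 1.5×10⁻⁴
Qc = 1.5×10⁻⁴ = Kc; the system is at equilibrium.

none (at equilibrium)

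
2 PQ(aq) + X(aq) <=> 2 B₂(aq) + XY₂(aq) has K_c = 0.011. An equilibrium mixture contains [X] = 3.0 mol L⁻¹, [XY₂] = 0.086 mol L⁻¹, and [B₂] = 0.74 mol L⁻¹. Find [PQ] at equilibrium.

At equilibrium, K_c = [B₂]²·[XY₂] / ([PQ]²·[X]) = 0.011.
(0.74)²·(0.086) / (([PQ])²·(3.0)) = 0.011
[PQ]² = 1.43 ⇒ [PQ] = 1.2 mol L⁻¹

[PQ] = 1.2 mol L⁻¹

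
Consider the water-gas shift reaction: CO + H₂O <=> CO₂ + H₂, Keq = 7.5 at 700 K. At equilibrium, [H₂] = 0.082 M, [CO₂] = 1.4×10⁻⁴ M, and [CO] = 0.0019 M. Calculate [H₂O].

[H₂O] = 8.1×10⁻⁴ M

At equilibrium, Keq = [CO₂]·[H₂] / ([CO]·[H₂O]) = 7.5.
(1.4×10⁻⁴)·(0.082) / ((0.0019)·([H₂O])) = 7.5
[H₂O] = 8.06×10⁻⁴ = 8.1×10⁻⁴ M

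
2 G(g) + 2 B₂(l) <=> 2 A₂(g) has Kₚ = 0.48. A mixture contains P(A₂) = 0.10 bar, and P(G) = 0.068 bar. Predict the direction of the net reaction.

in the reverse direction

(B₂ is a pure liquid — omitted from Qₚ.)
Qₚ = P(A₂)² / P(G)² = (0.10)² / (0.068)² = 2.2
Qₚ = 2.2 > Kₚ = 0.48, so the reverse reaction proceeds.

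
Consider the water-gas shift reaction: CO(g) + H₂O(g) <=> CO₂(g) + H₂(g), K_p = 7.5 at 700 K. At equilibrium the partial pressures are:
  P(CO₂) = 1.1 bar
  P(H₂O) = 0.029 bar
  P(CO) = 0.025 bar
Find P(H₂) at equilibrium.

At equilibrium, K_p = P(CO₂)·P(H₂) / (P(CO)·P(H₂O)) = 7.5.
(1.1)·(P(H₂)) / ((0.025)·(0.029)) = 7.5
P(H₂) = 0.00494 = 0.0049 bar

P(H₂) = 0.0049 bar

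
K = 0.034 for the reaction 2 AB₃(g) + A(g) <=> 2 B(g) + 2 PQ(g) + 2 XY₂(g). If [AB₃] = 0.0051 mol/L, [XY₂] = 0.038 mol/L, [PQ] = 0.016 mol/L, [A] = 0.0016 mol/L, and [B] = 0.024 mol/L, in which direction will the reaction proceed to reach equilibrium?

Q = [B]²·[PQ]²·[XY₂]² / ([AB₃]²·[A]) = (0.024)²·(0.016)²·(0.038)² / ((0.0051)²·(0.0016)) = 0.0051
Q = 0.0051 < K = 0.034, so the forward reaction proceeds.

toward products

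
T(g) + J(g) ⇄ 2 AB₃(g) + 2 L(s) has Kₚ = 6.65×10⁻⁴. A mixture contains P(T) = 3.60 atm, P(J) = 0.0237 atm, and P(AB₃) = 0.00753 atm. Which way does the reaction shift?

(L is a pure solid — omitted from Qₚ.)
Qₚ = P(AB₃)² / (P(T)·P(J)) = (0.00753)² / ((3.60)·(0.0237)) = 6.65×10⁻⁴
Qₚ = 6.65×10⁻⁴ = Kₚ, so the system is already at equilibrium.

at equilibrium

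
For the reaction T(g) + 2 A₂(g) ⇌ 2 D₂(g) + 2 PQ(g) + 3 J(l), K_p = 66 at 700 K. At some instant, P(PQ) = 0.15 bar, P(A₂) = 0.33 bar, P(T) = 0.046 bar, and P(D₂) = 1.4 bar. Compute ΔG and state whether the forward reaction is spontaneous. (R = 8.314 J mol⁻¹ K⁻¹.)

ΔG = -11.7 kJ/mol; the forward reaction is spontaneous

(J is a pure liquid — omitted from Q_p.)
Q_p = P(D₂)²·P(PQ)² / (P(T)·P(A₂)²) = (1.4)²·(0.15)² / ((0.046)·(0.33)²) = 8.80
ΔG = RT ln(Q_p/K_p) = (8.314 J mol⁻¹ K⁻¹)(700 K) × ln(8.80/66)
   = (5.820 kJ/mol)(-2.015) = -11.7 kJ/mol
ΔG < 0, so the forward reaction is spontaneous (proceeds forward).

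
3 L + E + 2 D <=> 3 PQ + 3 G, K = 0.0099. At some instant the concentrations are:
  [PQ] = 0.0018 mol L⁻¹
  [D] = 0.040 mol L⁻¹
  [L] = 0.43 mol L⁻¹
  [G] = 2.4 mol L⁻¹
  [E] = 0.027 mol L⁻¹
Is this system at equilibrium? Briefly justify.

no; Q > K, reaction proceeds in reverse

Q = [PQ]³·[G]³ / ([L]³·[E]·[D]²) = (0.0018)³·(2.4)³ / ((0.43)³·(0.027)·(0.040)²) = 0.023
Q = 0.023 > K = 0.0099: net reverse reaction.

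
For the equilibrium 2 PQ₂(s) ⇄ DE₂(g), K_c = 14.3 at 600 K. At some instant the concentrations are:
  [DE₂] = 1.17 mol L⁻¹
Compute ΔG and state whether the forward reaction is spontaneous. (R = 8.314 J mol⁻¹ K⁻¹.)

ΔG = -12.5 kJ/mol; the forward reaction is spontaneous

(PQ₂ is a pure solid — omitted from Q_c.)
Q_c = [DE₂] = 1.17
ΔG = RT ln(Q_c/K_c) = (8.314 J mol⁻¹ K⁻¹)(600 K) × ln(1.17/14.3)
   = (4.988 kJ/mol)(-2.503) = -12.5 kJ/mol
ΔG < 0, so the forward reaction is spontaneous (proceeds forward).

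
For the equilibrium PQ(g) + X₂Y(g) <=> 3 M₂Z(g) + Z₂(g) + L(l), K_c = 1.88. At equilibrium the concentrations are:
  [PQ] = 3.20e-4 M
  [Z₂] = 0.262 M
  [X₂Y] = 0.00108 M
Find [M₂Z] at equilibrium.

[M₂Z] = 0.0135 M

(L is a pure liquid — omitted from K_c.)
At equilibrium, K_c = [M₂Z]³·[Z₂] / ([PQ]·[X₂Y]) = 1.88.
([M₂Z])³·(0.262) / ((3.20e-4)·(0.00108)) = 1.88
[M₂Z]³ = 2.48e-6 ⇒ [M₂Z] = 0.0135 M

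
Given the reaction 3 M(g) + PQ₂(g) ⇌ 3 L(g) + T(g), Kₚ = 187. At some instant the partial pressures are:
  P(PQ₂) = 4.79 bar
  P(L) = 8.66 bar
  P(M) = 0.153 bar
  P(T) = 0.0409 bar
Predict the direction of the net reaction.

Qₚ = P(L)³·P(T) / (P(M)³·P(PQ₂)) = (8.66)³·(0.0409) / ((0.153)³·(4.79)) = 1550
Qₚ = 1550 > Kₚ = 187, so the reverse reaction proceeds.

toward reactants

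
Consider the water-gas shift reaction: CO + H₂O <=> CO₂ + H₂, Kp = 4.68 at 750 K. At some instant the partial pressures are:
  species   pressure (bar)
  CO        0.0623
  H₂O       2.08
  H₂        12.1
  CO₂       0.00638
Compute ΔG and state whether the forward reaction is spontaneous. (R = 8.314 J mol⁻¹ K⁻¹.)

Qp = P(CO₂)·P(H₂) / (P(CO)·P(H₂O)) = (0.00638)·(12.1) / ((0.0623)·(2.08)) = 0.596
ΔG = RT ln(Qp/Kp) = (8.314 J mol⁻¹ K⁻¹)(750 K) × ln(0.596/4.68)
   = (6.236 kJ/mol)(-2.061) = -12.9 kJ/mol
ΔG < 0, so the forward reaction is spontaneous (proceeds forward).

ΔG = -12.9 kJ/mol; the forward reaction is spontaneous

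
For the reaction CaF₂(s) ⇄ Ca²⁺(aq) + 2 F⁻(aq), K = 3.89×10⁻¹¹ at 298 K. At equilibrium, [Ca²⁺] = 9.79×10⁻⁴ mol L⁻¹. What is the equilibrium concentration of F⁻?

(CaF₂ is a pure solid — omitted from K.)
At equilibrium, K = [Ca²⁺]·[F⁻]² = 3.89×10⁻¹¹.
(9.79×10⁻⁴)·([F⁻])² = 3.89×10⁻¹¹
[F⁻]² = 3.97×10⁻⁸ ⇒ [F⁻] = 1.99×10⁻⁴ mol L⁻¹

[F⁻] = 1.99×10⁻⁴ mol L⁻¹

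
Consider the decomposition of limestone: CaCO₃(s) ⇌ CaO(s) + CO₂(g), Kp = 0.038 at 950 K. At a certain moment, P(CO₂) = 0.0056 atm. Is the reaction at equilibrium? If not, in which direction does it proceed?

(CaCO₃, CaO are pure solids — omitted from Qp.)
Qp = P(CO₂) = 0.0056
Qp = 0.0056 < Kp = 0.038, so the forward reaction proceeds.

forward (toward products)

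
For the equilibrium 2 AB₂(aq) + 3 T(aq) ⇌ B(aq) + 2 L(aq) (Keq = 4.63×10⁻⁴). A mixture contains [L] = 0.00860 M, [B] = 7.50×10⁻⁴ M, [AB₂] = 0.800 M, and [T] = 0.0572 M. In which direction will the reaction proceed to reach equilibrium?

Q = [B]·[L]² / ([AB₂]²·[T]³) = (7.50×10⁻⁴)·(0.00860)² / ((0.800)²·(0.0572)³) = 4.63×10⁻⁴
Q = 4.63×10⁻⁴ = Keq, so the system is already at equilibrium.

at equilibrium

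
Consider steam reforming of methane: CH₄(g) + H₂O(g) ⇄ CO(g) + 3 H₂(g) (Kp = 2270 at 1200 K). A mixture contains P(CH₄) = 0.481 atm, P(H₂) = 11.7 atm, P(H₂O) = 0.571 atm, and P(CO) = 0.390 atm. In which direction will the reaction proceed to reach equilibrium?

Qp = P(CO)·P(H₂)³ / (P(CH₄)·P(H₂O)) = (0.390)·(11.7)³ / ((0.481)·(0.571)) = 2270
Qp = 2270 = Kp, so the system is already at equilibrium.

no net change (already at equilibrium)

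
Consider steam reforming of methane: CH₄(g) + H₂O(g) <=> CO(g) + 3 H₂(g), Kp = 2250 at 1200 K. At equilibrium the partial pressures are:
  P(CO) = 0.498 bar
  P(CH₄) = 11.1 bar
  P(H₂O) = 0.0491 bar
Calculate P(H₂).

At equilibrium, Kp = P(CO)·P(H₂)³ / (P(CH₄)·P(H₂O)) = 2250.
(0.498)·(P(H₂))³ / ((11.1)·(0.0491)) = 2250
P(H₂)³ = 2460 ⇒ P(H₂) = 13.5 bar

P(H₂) = 13.5 bar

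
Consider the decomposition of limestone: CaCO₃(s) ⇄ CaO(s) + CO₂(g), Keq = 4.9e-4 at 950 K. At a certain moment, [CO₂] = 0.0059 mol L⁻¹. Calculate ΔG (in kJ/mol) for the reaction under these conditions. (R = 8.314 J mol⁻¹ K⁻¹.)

(CaCO₃, CaO are pure solids — omitted from Q.)
Q = [CO₂] = 0.00590
ΔG = RT ln(Q/Keq) = (8.314 J mol⁻¹ K⁻¹)(950 K) × ln(0.00590/4.9e-4)
   = (7.898 kJ/mol)(2.488) = 19.7 kJ/mol
ΔG > 0, so the forward reaction is non-spontaneous (proceeds in reverse).

ΔG = 19.7 kJ/mol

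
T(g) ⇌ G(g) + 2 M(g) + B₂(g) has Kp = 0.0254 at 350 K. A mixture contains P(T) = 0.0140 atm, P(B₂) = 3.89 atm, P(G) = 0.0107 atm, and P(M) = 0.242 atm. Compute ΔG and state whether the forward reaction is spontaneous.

Qp = P(G)·P(M)²·P(B₂) / P(T) = (0.0107)·(0.242)²·(3.89) / (0.0140) = 0.174
ΔG = RT ln(Qp/Kp) = (8.314 J mol⁻¹ K⁻¹)(350 K) × ln(0.174/0.0254)
   = (2.910 kJ/mol)(1.924) = 5.60 kJ/mol
ΔG > 0, so the forward reaction is non-spontaneous (proceeds in reverse).

ΔG = 5.60 kJ/mol; the forward reaction is non-spontaneous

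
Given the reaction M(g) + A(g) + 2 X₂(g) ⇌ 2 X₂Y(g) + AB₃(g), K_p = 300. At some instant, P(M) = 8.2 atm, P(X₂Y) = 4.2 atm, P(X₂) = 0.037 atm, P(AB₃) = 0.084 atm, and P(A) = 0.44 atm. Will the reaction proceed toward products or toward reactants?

neither direction; the system is at equilibrium

Q_p = P(X₂Y)²·P(AB₃) / (P(M)·P(A)·P(X₂)²) = (4.2)²·(0.084) / ((8.2)·(0.44)·(0.037)²) = 300
Q_p = 300 = K_p, so the system is already at equilibrium.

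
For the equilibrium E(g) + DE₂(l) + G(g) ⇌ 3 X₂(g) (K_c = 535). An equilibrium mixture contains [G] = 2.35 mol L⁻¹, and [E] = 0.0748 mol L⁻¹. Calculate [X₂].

(DE₂ is a pure liquid — omitted from K_c.)
At equilibrium, K_c = [X₂]³ / ([E]·[G]) = 535.
([X₂])³ / ((0.0748)·(2.35)) = 535
[X₂]³ = 94.0 ⇒ [X₂] = 4.55 mol L⁻¹

[X₂] = 4.55 mol L⁻¹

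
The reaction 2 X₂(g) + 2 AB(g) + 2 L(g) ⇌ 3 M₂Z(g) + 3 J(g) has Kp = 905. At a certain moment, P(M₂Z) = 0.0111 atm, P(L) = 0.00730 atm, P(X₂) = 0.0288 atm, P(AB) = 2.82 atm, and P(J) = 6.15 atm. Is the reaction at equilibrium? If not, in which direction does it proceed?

no net change (already at equilibrium)

Qp = P(M₂Z)³·P(J)³ / (P(X₂)²·P(AB)²·P(L)²) = (0.0111)³·(6.15)³ / ((0.0288)²·(2.82)²·(0.00730)²) = 905
Qp = 905 = Kp, so the system is already at equilibrium.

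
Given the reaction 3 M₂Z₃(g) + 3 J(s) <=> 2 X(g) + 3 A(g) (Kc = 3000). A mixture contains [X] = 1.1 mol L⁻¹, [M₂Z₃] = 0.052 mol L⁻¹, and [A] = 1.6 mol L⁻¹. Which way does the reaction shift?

reverse (toward reactants)

(J is a pure solid — omitted from Qc.)
Qc = [X]²·[A]³ / [M₂Z₃]³ = (1.1)²·(1.6)³ / (0.052)³ = 35000
Qc = 35000 > Kc = 3000, so the reverse reaction proceeds.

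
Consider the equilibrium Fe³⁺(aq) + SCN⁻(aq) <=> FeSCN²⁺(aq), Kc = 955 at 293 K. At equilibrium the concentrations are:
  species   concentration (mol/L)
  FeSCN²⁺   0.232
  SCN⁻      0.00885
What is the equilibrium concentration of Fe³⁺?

[Fe³⁺] = 0.0274 mol/L

At equilibrium, Kc = [FeSCN²⁺] / ([Fe³⁺]·[SCN⁻]) = 955.
(0.232) / (([Fe³⁺])·(0.00885)) = 955
[Fe³⁺] = 0.0274 mol/L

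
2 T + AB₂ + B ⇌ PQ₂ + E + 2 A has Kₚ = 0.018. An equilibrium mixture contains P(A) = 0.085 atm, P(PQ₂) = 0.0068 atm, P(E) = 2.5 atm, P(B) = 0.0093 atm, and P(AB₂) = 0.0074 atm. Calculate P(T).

P(T) = 10 atm

At equilibrium, Kₚ = P(PQ₂)·P(E)·P(A)² / (P(T)²·P(AB₂)·P(B)) = 0.018.
(0.0068)·(2.5)·(0.085)² / ((P(T))²·(0.0074)·(0.0093)) = 0.018
P(T)² = 99.2 ⇒ P(T) = 10 atm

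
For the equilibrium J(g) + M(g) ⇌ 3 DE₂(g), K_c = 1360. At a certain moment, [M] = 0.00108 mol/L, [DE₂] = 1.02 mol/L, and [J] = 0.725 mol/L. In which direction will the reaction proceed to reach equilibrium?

at equilibrium

Q_c = [DE₂]³ / ([J]·[M]) = (1.02)³ / ((0.725)·(0.00108)) = 1360
Q_c = 1360 = K_c, so the system is already at equilibrium.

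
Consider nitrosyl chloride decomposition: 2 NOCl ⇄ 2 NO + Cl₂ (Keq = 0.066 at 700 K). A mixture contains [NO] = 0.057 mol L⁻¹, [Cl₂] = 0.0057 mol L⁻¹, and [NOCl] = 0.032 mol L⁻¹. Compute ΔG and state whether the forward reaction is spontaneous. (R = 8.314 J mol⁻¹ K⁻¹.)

ΔG = -7.53 kJ/mol; the forward reaction is spontaneous

Q = [NO]²·[Cl₂] / [NOCl]² = (0.057)²·(0.0057) / (0.032)² = 0.0181
ΔG = RT ln(Q/Keq) = (8.314 J mol⁻¹ K⁻¹)(700 K) × ln(0.0181/0.066)
   = (5.820 kJ/mol)(-1.294) = -7.53 kJ/mol
ΔG < 0, so the forward reaction is spontaneous (proceeds forward).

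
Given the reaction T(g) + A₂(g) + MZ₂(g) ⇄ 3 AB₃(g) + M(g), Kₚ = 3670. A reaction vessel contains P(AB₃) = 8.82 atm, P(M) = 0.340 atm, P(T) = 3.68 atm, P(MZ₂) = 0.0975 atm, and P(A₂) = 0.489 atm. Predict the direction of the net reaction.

Qₚ = P(AB₃)³·P(M) / (P(T)·P(A₂)·P(MZ₂)) = (8.82)³·(0.340) / ((3.68)·(0.489)·(0.0975)) = 1330
Qₚ = 1330 < Kₚ = 3670, so the forward reaction proceeds.

to the right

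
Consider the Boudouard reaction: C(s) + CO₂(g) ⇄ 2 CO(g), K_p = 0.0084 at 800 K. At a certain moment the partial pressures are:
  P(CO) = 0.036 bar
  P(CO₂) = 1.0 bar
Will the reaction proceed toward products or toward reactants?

in the forward direction

(C is a pure solid — omitted from Q_p.)
Q_p = P(CO)² / P(CO₂) = (0.036)² / (1.0) = 0.0013
Q_p = 0.0013 < K_p = 0.0084, so the forward reaction proceeds.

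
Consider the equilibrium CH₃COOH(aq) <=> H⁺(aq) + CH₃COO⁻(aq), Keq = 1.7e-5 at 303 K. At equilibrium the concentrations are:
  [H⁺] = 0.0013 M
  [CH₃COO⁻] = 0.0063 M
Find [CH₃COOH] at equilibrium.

At equilibrium, Keq = [H⁺]·[CH₃COO⁻] / [CH₃COOH] = 1.7e-5.
(0.0013)·(0.0063) / ([CH₃COOH]) = 1.7e-5
[CH₃COOH] = 0.482 = 0.48 M

[CH₃COOH] = 0.48 M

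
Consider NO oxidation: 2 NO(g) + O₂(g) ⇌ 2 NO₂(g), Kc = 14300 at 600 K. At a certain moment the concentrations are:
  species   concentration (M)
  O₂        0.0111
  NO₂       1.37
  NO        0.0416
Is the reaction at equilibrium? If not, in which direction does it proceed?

in the reverse direction

Qc = [NO₂]² / ([NO]²·[O₂]) = (1.37)² / ((0.0416)²·(0.0111)) = 97700
Qc = 97700 > Kc = 14300, so the reverse reaction proceeds.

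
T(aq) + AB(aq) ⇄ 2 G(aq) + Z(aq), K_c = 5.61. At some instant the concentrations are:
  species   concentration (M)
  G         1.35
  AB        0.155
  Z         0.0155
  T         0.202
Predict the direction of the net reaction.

toward products

Q_c = [G]²·[Z] / ([T]·[AB]) = (1.35)²·(0.0155) / ((0.202)·(0.155)) = 0.902
Q_c = 0.902 < K_c = 5.61, so the forward reaction proceeds.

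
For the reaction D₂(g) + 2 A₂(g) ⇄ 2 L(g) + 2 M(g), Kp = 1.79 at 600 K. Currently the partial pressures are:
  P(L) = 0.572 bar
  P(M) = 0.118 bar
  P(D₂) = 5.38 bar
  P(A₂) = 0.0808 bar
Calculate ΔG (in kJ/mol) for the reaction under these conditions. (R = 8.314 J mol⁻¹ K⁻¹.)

Qp = P(L)²·P(M)² / (P(D₂)·P(A₂)²) = (0.572)²·(0.118)² / ((5.38)·(0.0808)²) = 0.130
ΔG = RT ln(Qp/Kp) = (8.314 J mol⁻¹ K⁻¹)(600 K) × ln(0.130/1.79)
   = (4.988 kJ/mol)(-2.622) = -13.1 kJ/mol
ΔG < 0, so the forward reaction is spontaneous (proceeds forward).

ΔG = -13.1 kJ/mol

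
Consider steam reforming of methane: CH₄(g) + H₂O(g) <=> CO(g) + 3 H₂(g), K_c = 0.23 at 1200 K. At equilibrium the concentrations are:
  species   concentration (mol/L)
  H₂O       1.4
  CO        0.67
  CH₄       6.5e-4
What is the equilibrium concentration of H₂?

At equilibrium, K_c = [CO]·[H₂]³ / ([CH₄]·[H₂O]) = 0.23.
(0.67)·([H₂])³ / ((6.5e-4)·(1.4)) = 0.23
[H₂]³ = 3.12e-4 ⇒ [H₂] = 0.068 mol/L

[H₂] = 0.068 mol/L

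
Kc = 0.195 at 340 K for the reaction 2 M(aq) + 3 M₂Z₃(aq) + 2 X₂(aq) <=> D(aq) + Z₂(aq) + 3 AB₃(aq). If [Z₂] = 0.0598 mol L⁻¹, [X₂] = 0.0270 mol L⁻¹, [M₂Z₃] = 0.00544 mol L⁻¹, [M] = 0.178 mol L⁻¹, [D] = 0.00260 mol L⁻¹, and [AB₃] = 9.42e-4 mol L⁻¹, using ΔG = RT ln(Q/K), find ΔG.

Qc = [D]·[Z₂]·[AB₃]³ / ([M]²·[M₂Z₃]³·[X₂]²) = (0.00260)·(0.0598)·(9.42e-4)³ / ((0.178)²·(0.00544)³·(0.0270)²) = 0.0350
ΔG = RT ln(Qc/Kc) = (8.314 J mol⁻¹ K⁻¹)(340 K) × ln(0.0350/0.195)
   = (2.827 kJ/mol)(-1.718) = -4.86 kJ/mol
ΔG < 0, so the forward reaction is spontaneous (proceeds forward).

ΔG = -4.86 kJ/mol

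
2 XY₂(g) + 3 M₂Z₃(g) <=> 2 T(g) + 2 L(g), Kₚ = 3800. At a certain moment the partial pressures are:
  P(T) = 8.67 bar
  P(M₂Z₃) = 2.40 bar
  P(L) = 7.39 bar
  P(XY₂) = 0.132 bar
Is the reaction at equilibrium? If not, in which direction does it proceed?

Qₚ = P(T)²·P(L)² / (P(XY₂)²·P(M₂Z₃)³) = (8.67)²·(7.39)² / ((0.132)²·(2.40)³) = 17000
Qₚ = 17000 > Kₚ = 3800, so the reverse reaction proceeds.

in the reverse direction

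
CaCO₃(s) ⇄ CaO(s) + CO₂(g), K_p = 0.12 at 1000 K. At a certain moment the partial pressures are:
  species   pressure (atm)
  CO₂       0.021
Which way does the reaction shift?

to the right

(CaCO₃, CaO are pure solids — omitted from Q_p.)
Q_p = P(CO₂) = 0.021
Q_p = 0.021 < K_p = 0.12, so the forward reaction proceeds.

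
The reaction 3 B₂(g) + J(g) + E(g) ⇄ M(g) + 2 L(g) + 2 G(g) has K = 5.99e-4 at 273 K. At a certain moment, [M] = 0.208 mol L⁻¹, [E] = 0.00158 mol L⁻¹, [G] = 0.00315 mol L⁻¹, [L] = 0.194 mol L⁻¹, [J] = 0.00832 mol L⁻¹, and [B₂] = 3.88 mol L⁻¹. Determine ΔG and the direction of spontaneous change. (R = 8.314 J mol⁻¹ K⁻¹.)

Q = [M]·[L]²·[G]² / ([B₂]³·[J]·[E]) = (0.208)·(0.194)²·(0.00315)² / ((3.88)³·(0.00832)·(0.00158)) = 1.01e-4
ΔG = RT ln(Q/K) = (8.314 J mol⁻¹ K⁻¹)(273 K) × ln(1.01e-4/5.99e-4)
   = (2.270 kJ/mol)(-1.780) = -4.04 kJ/mol
ΔG < 0, so the forward reaction is spontaneous (proceeds forward).

ΔG = -4.04 kJ/mol; the forward reaction is spontaneous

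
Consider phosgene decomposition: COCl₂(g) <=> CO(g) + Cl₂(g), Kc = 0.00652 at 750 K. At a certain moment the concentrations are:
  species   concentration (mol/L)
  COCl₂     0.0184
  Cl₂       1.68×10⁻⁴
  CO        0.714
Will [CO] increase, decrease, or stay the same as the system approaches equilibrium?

stay the same

Qc = [CO]·[Cl₂] / [COCl₂] = (0.714)·(1.68×10⁻⁴) / (0.0184) = 0.00652
Qc = 0.00652 = Kc; the system is at equilibrium.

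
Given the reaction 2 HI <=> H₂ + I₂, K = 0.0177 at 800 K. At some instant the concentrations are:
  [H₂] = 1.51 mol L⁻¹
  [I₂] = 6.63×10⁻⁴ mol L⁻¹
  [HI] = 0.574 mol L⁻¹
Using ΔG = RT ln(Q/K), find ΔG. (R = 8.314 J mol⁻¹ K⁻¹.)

ΔG = -11.7 kJ/mol

Q = [H₂]·[I₂] / [HI]² = (1.51)·(6.63×10⁻⁴) / (0.574)² = 0.00304
ΔG = RT ln(Q/K) = (8.314 J mol⁻¹ K⁻¹)(800 K) × ln(0.00304/0.0177)
   = (6.651 kJ/mol)(-1.762) = -11.7 kJ/mol
ΔG < 0, so the forward reaction is spontaneous (proceeds forward).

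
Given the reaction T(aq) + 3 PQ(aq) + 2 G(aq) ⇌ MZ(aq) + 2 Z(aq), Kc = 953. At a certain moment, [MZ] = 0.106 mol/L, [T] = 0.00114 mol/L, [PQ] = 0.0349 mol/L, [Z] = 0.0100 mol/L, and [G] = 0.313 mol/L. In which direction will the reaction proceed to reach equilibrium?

Qc = [MZ]·[Z]² / ([T]·[PQ]³·[G]²) = (0.106)·(0.0100)² / ((0.00114)·(0.0349)³·(0.313)²) = 2230
Qc = 2230 > Kc = 953, so the reverse reaction proceeds.

reverse (toward reactants)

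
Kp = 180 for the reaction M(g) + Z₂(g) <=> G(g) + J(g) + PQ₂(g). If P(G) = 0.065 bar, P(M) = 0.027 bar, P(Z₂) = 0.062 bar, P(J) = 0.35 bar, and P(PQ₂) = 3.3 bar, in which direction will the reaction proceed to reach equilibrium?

forward (toward products)

Qp = P(G)·P(J)·P(PQ₂) / (P(M)·P(Z₂)) = (0.065)·(0.35)·(3.3) / ((0.027)·(0.062)) = 45
Qp = 45 < Kp = 180, so the forward reaction proceeds.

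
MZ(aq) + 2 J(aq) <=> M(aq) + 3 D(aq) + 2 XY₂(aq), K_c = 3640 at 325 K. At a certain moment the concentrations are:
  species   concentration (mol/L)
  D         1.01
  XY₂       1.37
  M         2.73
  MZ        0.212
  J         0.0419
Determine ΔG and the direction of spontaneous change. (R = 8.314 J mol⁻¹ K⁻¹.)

ΔG = 3.68 kJ/mol; the forward reaction is non-spontaneous

Q_c = [M]·[D]³·[XY₂]² / ([MZ]·[J]²) = (2.73)·(1.01)³·(1.37)² / ((0.212)·(0.0419)²) = 14200
ΔG = RT ln(Q_c/K_c) = (8.314 J mol⁻¹ K⁻¹)(325 K) × ln(14200/3640)
   = (2.702 kJ/mol)(1.361) = 3.68 kJ/mol
ΔG > 0, so the forward reaction is non-spontaneous (proceeds in reverse).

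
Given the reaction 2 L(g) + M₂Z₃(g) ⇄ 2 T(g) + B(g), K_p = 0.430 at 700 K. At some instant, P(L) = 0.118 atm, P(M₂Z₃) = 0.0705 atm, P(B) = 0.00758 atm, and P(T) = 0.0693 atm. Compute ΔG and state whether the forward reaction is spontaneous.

ΔG = -14.3 kJ/mol; the forward reaction is spontaneous

Q_p = P(T)²·P(B) / (P(L)²·P(M₂Z₃)) = (0.0693)²·(0.00758) / ((0.118)²·(0.0705)) = 0.0371
ΔG = RT ln(Q_p/K_p) = (8.314 J mol⁻¹ K⁻¹)(700 K) × ln(0.0371/0.430)
   = (5.820 kJ/mol)(-2.450) = -14.3 kJ/mol
ΔG < 0, so the forward reaction is spontaneous (proceeds forward).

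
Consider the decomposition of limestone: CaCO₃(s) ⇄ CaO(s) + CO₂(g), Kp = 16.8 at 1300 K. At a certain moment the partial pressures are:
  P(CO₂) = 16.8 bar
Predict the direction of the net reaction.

neither direction; the system is at equilibrium

(CaCO₃, CaO are pure solids — omitted from Qp.)
Qp = P(CO₂) = 16.8
Qp = 16.8 = Kp, so the system is already at equilibrium.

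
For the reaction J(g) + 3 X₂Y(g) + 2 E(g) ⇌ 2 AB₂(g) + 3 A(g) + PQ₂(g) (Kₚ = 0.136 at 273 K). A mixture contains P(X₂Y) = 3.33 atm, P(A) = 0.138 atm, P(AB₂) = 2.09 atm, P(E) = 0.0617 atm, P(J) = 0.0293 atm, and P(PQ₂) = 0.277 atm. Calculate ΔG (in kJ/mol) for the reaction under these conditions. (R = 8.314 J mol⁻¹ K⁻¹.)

ΔG = 3.94 kJ/mol

Qₚ = P(AB₂)²·P(A)³·P(PQ₂) / (P(J)·P(X₂Y)³·P(E)²) = (2.09)²·(0.138)³·(0.277) / ((0.0293)·(3.33)³·(0.0617)²) = 0.772
ΔG = RT ln(Qₚ/Kₚ) = (8.314 J mol⁻¹ K⁻¹)(273 K) × ln(0.772/0.136)
   = (2.270 kJ/mol)(1.736) = 3.94 kJ/mol
ΔG > 0, so the forward reaction is non-spontaneous (proceeds in reverse).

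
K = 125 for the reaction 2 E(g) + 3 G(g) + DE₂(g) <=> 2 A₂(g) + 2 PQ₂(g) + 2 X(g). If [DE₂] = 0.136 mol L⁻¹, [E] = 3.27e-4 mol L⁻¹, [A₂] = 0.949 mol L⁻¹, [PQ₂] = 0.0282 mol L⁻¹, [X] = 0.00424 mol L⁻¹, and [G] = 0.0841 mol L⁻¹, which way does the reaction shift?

Q = [A₂]²·[PQ₂]²·[X]² / ([E]²·[G]³·[DE₂]) = (0.949)²·(0.0282)²·(0.00424)² / ((3.27e-4)²·(0.0841)³·(0.136)) = 1490
Q = 1490 > K = 125, so the reverse reaction proceeds.

toward reactants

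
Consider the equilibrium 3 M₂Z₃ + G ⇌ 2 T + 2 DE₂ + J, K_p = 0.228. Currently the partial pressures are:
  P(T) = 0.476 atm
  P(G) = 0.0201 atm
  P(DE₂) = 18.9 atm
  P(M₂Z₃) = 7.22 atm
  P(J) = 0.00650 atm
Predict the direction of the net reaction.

Q_p = P(T)²·P(DE₂)²·P(J) / (P(M₂Z₃)³·P(G)) = (0.476)²·(18.9)²·(0.00650) / ((7.22)³·(0.0201)) = 0.0695
Q_p = 0.0695 < K_p = 0.228, so the forward reaction proceeds.

in the forward direction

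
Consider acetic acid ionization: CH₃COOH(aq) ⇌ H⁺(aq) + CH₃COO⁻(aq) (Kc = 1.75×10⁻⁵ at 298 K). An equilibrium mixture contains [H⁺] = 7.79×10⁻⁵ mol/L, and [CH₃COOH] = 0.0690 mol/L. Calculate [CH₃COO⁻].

[CH₃COO⁻] = 0.0155 mol/L

At equilibrium, Kc = [H⁺]·[CH₃COO⁻] / [CH₃COOH] = 1.75×10⁻⁵.
(7.79×10⁻⁵)·([CH₃COO⁻]) / (0.0690) = 1.75×10⁻⁵
[CH₃COO⁻] = 0.0155 mol/L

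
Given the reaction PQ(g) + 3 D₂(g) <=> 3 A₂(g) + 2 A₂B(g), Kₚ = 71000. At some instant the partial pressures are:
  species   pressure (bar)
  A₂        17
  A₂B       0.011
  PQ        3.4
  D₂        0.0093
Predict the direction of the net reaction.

in the reverse direction

Qₚ = P(A₂)³·P(A₂B)² / (P(PQ)·P(D₂)³) = (17)³·(0.011)² / ((3.4)·(0.0093)³) = 2.2×10⁵
Qₚ = 2.2×10⁵ > Kₚ = 71000, so the reverse reaction proceeds.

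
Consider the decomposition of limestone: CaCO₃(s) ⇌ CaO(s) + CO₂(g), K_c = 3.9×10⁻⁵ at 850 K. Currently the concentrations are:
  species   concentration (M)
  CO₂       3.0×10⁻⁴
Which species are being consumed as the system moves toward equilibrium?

(CaCO₃, CaO are pure solids — omitted from Q_c.)
Q_c = [CO₂] = 3.0×10⁻⁴
Q_c = 3.0×10⁻⁴ > K_c = 3.9×10⁻⁵: net reverse reaction.

CaO, CO₂ (products)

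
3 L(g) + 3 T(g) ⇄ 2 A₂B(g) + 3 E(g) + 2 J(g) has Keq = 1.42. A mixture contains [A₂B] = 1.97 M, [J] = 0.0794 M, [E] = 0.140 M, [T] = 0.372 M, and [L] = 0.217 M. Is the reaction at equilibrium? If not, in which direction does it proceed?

forward (toward products)

Q = [A₂B]²·[E]³·[J]² / ([L]³·[T]³) = (1.97)²·(0.140)³·(0.0794)² / ((0.217)³·(0.372)³) = 0.128
Q = 0.128 < Keq = 1.42, so the forward reaction proceeds.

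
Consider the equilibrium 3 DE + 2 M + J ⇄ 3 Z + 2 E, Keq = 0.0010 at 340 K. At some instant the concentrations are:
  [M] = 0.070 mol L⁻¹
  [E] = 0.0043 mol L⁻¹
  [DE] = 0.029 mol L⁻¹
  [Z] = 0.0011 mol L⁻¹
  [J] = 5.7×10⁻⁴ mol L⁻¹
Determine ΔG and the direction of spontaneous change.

ΔG = -2.88 kJ/mol; the forward reaction is spontaneous

Q = [Z]³·[E]² / ([DE]³·[M]²·[J]) = (0.0011)³·(0.0043)² / ((0.029)³·(0.070)²·(5.7×10⁻⁴)) = 3.61×10⁻⁴
ΔG = RT ln(Q/Keq) = (8.314 J mol⁻¹ K⁻¹)(340 K) × ln(3.61×10⁻⁴/0.0010)
   = (2.827 kJ/mol)(-1.019) = -2.88 kJ/mol
ΔG < 0, so the forward reaction is spontaneous (proceeds forward).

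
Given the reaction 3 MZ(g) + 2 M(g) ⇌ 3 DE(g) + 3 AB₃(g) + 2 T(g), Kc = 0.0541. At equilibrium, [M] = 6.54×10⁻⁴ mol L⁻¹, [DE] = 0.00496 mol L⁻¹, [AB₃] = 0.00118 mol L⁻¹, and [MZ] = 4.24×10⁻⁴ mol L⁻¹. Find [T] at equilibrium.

[T] = 0.0938 mol L⁻¹

At equilibrium, Kc = [DE]³·[AB₃]³·[T]² / ([MZ]³·[M]²) = 0.0541.
(0.00496)³·(0.00118)³·([T])² / ((4.24×10⁻⁴)³·(6.54×10⁻⁴)²) = 0.0541
[T]² = 0.00880 ⇒ [T] = 0.0938 mol L⁻¹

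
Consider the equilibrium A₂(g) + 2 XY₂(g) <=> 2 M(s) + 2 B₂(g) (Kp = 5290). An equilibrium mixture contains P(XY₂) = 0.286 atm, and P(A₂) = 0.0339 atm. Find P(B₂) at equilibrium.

P(B₂) = 3.83 atm

(M is a pure solid — omitted from Kp.)
At equilibrium, Kp = P(B₂)² / (P(A₂)·P(XY₂)²) = 5290.
(P(B₂))² / ((0.0339)·(0.286)²) = 5290
P(B₂)² = 14.7 ⇒ P(B₂) = 3.83 atm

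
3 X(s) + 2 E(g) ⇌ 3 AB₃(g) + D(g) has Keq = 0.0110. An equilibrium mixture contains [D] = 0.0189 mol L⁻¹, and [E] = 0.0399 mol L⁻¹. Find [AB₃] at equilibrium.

[AB₃] = 0.0975 mol L⁻¹

(X is a pure solid — omitted from Keq.)
At equilibrium, Keq = [AB₃]³·[D] / [E]² = 0.0110.
([AB₃])³·(0.0189) / (0.0399)² = 0.0110
[AB₃]³ = 9.27e-4 ⇒ [AB₃] = 0.0975 mol L⁻¹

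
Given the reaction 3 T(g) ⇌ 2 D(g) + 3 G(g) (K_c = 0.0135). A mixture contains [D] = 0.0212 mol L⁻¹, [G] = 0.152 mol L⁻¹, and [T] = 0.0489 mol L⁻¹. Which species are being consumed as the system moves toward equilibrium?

none (at equilibrium)

Q_c = [D]²·[G]³ / [T]³ = (0.0212)²·(0.152)³ / (0.0489)³ = 0.0135
Q_c = 0.0135 = K_c; the system is at equilibrium.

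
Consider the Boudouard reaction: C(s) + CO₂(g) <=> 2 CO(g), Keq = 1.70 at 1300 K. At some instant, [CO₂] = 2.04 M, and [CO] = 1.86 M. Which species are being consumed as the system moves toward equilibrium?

(C is a pure solid — omitted from Q.)
Q = [CO]² / [CO₂] = (1.86)² / (2.04) = 1.70
Q = 1.70 = Keq; the system is at equilibrium.

none (at equilibrium)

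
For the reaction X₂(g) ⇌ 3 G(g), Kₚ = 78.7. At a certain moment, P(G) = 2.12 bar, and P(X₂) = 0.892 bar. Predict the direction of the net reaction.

Qₚ = P(G)³ / P(X₂) = (2.12)³ / (0.892) = 10.7
Qₚ = 10.7 < Kₚ = 78.7, so the forward reaction proceeds.

forward (toward products)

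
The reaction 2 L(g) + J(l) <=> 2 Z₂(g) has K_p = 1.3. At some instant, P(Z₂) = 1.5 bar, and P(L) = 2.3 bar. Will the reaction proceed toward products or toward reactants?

to the right

(J is a pure liquid — omitted from Q_p.)
Q_p = P(Z₂)² / P(L)² = (1.5)² / (2.3)² = 0.43
Q_p = 0.43 < K_p = 1.3, so the forward reaction proceeds.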